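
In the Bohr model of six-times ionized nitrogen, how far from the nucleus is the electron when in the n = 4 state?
0.1210 nm (or 1.2095 Å)

The Bohr radius formula is:
r_n = n² a₀ / Z

where a₀ = 0.0529177 nm is the Bohr radius.

For N⁶⁺ (Z = 7) at n = 4:
r_4 = 4² × 0.0529177 nm / 7
r_4 = 16 × 0.0529177 nm / 7
r_4 = 0.84668 nm / 7
r_4 = 0.1210 nm

The electron orbits at approximately 0.1210 nm from the nucleus.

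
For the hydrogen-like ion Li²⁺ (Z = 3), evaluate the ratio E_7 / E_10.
2.041

Using E_n = -13.6057 Z² / n² eV with Z = 3:

E_7 = -13.6057 × 3² / 7² = -122.4513 / 49 = -2.499006122 eV
E_10 = -13.6057 × 3² / 10² = -122.4513 / 100 = -1.224513000 eV

The ratio is:
E_7/E_10 = (-2.499006122) / (-1.224513000)
E_7/E_10 = (-122.4513/49) / (-122.4513/100)
E_7/E_10 = 100/49
E_7/E_10 = 2.041
(Note: the Z² factors cancel in the ratio.)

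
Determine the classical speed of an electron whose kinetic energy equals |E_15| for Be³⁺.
5.83e+05 m/s (or 0.19% of c)

The binding energy at n = 15 for Be³⁺ is:
E_15 = -13.6057 × 4²/15² = -0.967516 eV
|E_15| = 0.967516 eV

Convert to Joules:
KE = 0.967516 eV × (1.602177 × 10⁻¹⁹ J/eV) = 1.5501e-19 J

Using KE = ½mv²:
v = √(2·KE/m_e)
v = √(2 × 1.5501e-19 J / 9.10938 × 10⁻³¹ kg)
v = 5.83e+05 m/s

This is approximately 0.19% the speed of light.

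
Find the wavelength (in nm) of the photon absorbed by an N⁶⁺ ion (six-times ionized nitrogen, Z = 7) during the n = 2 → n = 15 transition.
7.573540 nm

First, find the transition energy using E_n = -13.6057 Z² / n² eV:
E_2 = -13.6057 × 7² / 2² = -166.66982500 eV
E_15 = -13.6057 × 7² / 15² = -2.96301911 eV

Photon energy: |ΔE| = |E_15 - E_2| = 163.70680589 eV

Convert to wavelength using E = hc/λ with hc = 1239.84 eV·nm:
λ = hc/E = 1239.84 eV·nm / 163.70680589 eV
λ = 7.573540 nm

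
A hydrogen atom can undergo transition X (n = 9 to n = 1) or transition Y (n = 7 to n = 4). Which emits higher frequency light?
9 → 1

Calculate the energy for each transition:

Transition 9 → 1:
ΔE₁ = |E_1 - E_9| = |-13.6057/1² - (-13.6057/9²)|
ΔE₁ = |-13.605700000 - (-0.167971605)| = 13.437728 eV

Transition 7 → 4:
ΔE₂ = |E_4 - E_7| = |-13.6057/4² - (-13.6057/7²)|
ΔE₂ = |-0.850356250 - (-0.277667347)| = 0.572689 eV

Since 13.437728 eV > 0.572689 eV, the transition 9 → 1 emits the more energetic photon.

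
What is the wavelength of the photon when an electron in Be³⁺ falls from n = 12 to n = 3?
54.6759 nm

First, find the transition energy using E_n = -13.6057 Z² / n² eV:
E_12 = -13.6057 × 4² / 12² = -1.511744 eV
E_3 = -13.6057 × 4² / 3² = -24.187911 eV

Photon energy: |ΔE| = |E_3 - E_12| = 22.676167 eV

Convert to wavelength using E = hc/λ with hc = 1239.84 eV·nm:
λ = hc/E = 1239.84 eV·nm / 22.676167 eV
λ = 54.6759 nm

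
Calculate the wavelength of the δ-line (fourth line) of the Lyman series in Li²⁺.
10.54705 nm

The lines of a series are numbered from the longest wavelength (smallest ΔE) outward; the fourth line is the transition from n = n_f + 4 to n_f.
The Lyman series has all transitions ending at n_f = 1.

For Li²⁺ (Z = 3), the fourth line (δ-line) is the jump from n = 5 to n = 1:
E_5 = -13.6057 × 3² / 5² = -4.8980520 eV
E_1 = -13.6057 × 3² / 1² = -122.4513000 eV
ΔE = E_5 - E_1 = 117.5532480 eV

λ = hc/E = 1239.84 eV·nm / 117.5532480 eV
λ = 10.54705 nm

This is the δ-line of the Lyman series in Li²⁺.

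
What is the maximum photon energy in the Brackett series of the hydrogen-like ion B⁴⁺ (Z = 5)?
21.26 eV

The series limit corresponds to the transition from n = ∞ to n = 4.
This is the highest energy (shortest wavelength) transition in the Brackett series.

E_∞ = 0 eV
E_4 = -13.6057 × 5² / 4² = -21.26 eV

Energy at series limit:
ΔE = E_∞ - E_4 = 0 - (-21.26) = 21.26 eV

This energy equals the ionization energy from the n = 4 state of B⁴⁺.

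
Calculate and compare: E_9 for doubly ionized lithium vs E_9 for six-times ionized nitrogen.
N⁶⁺ at n = 9 (E = -8.2306 eV)

Using E_n = -13.6057 Z² / n² eV:

Li²⁺ (Z = 3) at n = 9:
E = -13.6057 × 3² / 9² = -13.6057 × 9 / 81 = -1.5117444 eV

N⁶⁺ (Z = 7) at n = 9:
E = -13.6057 × 7² / 9² = -13.6057 × 49 / 81 = -8.2306086 eV

Since -8.2306086 eV < -1.5117444 eV,
N⁶⁺ at n = 9 is more tightly bound (requires more energy to ionize).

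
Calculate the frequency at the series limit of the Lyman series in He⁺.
1.3159e+16 Hz

The series limit corresponds to the transition from n = ∞ to n = 1.
This is the highest energy (shortest wavelength) transition in the Lyman series.

E_∞ = 0 eV
E_1 = -13.6057 × 2² / 1² = -54.422800 eV

Energy at series limit:
ΔE = E_∞ - E_1 = 0 - (-54.422800) = 54.422800 eV
E = 54.422800 eV × (1.602177 × 10⁻¹⁹ J/eV) = 8.719496e-18 J
f = E/h = 8.719496e-18 J / (6.62607 × 10⁻³⁴ J·s) = 1.3159e+16 Hz

This energy equals the ionization energy from the n = 1 state of He⁺.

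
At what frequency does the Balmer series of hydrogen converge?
8.225e+14 Hz

The series limit corresponds to the transition from n = ∞ to n = 2.
This is the highest energy (shortest wavelength) transition in the Balmer series.

E_∞ = 0 eV
E_2 = -13.6057 / 2² = -3.40142500 eV

Energy at series limit:
ΔE = E_∞ - E_2 = 0 - (-3.40142500) = 3.40142500 eV
E = 3.40142500 eV × (1.602177 × 10⁻¹⁹ J/eV) = 5.44968e-19 J
f = E/h = 5.44968e-19 J / (6.62607 × 10⁻³⁴ J·s) = 8.225e+14 Hz

This energy equals the ionization energy from the n = 2 state of hydrogen.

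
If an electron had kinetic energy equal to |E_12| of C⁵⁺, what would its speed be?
1.09385e+06 m/s (or 0.365% of c)

The binding energy at n = 12 for C⁵⁺ is:
E_12 = -13.6057 × 6²/12² = -3.40142500 eV
|E_12| = 3.40142500 eV

Convert to Joules:
KE = 3.40142500 eV × (1.602177 × 10⁻¹⁹ J/eV) = 5.4496849e-19 J

Using KE = ½mv²:
v = √(2·KE/m_e)
v = √(2 × 5.4496849e-19 J / 9.10938 × 10⁻³¹ kg)
v = 1.09385e+06 m/s

This is approximately 0.365% the speed of light.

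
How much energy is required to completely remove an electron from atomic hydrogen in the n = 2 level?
3.401425 eV

The ionization energy is the energy needed to remove the electron completely (n → ∞).

For hydrogen, E_n = -13.6057 eV / n².

At n = 2: E_2 = -13.6057 / 2² = -3.401425000 eV
At n = ∞: E_∞ = 0 eV

Ionization energy = E_∞ - E_2 = 0 - (-3.401425000) = 3.401425000 eV
Ionization energy ≈ 3.401425 eV

This is also called the binding energy of the electron in state n = 2.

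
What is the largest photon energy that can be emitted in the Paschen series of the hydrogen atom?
1.511744 eV

The series limit corresponds to the transition from n = ∞ to n = 3.
This is the highest energy (shortest wavelength) transition in the Paschen series.

E_∞ = 0 eV
E_3 = -13.6057 / 3² = -1.511744 eV

Energy at series limit:
ΔE = E_∞ - E_3 = 0 - (-1.511744) = 1.511744 eV

This energy equals the ionization energy from the n = 3 state of hydrogen.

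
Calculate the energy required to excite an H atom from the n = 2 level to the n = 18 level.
3.35943 eV

The energy levels of a hydrogen-like atom are E_n = -13.6057 eV / n².

Energy at n = 2: E_2 = -13.6057 / 2² = -3.40142500 eV
Energy at n = 18: E_18 = -13.6057 / 18² = -0.04199290 eV

The excitation energy is the difference:
ΔE = E_18 - E_2
ΔE = -0.04199290 - (-3.40142500)
ΔE = 3.35943 eV

Since this is positive, energy must be absorbed (photon absorption).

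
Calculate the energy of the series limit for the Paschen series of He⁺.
6.0470 eV

The series limit corresponds to the transition from n = ∞ to n = 3.
This is the highest energy (shortest wavelength) transition in the Paschen series.

E_∞ = 0 eV
E_3 = -13.6057 × 2² / 3² = -6.0470 eV

Energy at series limit:
ΔE = E_∞ - E_3 = 0 - (-6.0470) = 6.0470 eV

This energy equals the ionization energy from the n = 3 state of He⁺.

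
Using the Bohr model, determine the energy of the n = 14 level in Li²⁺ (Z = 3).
-0.6248 eV

For hydrogen-like ions, the energy levels scale with Z²:
E_n = -13.6057 Z² / n² eV

For Li²⁺ (Z = 3) at n = 14:
E_14 = -13.6057 × 3² / 14²
E_14 = -13.6057 × 9 / 196
E_14 = -122.4513 / 196
E_14 = -0.6248 eV

The energy is 9 times more negative than hydrogen at the same n due to the stronger nuclear charge.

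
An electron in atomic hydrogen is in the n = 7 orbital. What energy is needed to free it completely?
0.27767 eV

The ionization energy is the energy needed to remove the electron completely (n → ∞).

For hydrogen, E_n = -13.6057 eV / n².

At n = 7: E_7 = -13.6057 / 7² = -0.27766735 eV
At n = ∞: E_∞ = 0 eV

Ionization energy = E_∞ - E_7 = 0 - (-0.27766735) = 0.27766735 eV
Ionization energy ≈ 0.27767 eV

This is also called the binding energy of the electron in state n = 7.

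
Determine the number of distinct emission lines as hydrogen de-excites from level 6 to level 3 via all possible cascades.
6

The electron can occupy levels n = 3, 4, ..., 6 during de-excitation — that is m = 6 - 3 + 1 = 4 distinct levels.

The number of distinct spectral lines equals the number of ways to choose 2 of these m levels (each pair gives one possible emission transition):

Number of lines = m(m-1)/2 = 4×3/2 = 6

These correspond to all possible transitions between the 4 levels:
6 → 5, 6 → 4, 6 → 3, 5 → 4, 5 → 3, 4 → 3

Each transition produces a photon with a unique energy (and thus wavelength). This count does not depend on Z.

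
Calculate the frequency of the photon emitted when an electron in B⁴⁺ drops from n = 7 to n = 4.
3.46189e+15 Hz

First, find the transition energy:
E_7 = -13.6057 × 5² / 7² = -6.9416837 eV
E_4 = -13.6057 × 5² / 4² = -21.2589063 eV
|ΔE| = |E_4 - E_7| = 14.3172226 eV

Convert to Joules: E = 14.3172226 eV × (1.602177 × 10⁻¹⁹ J/eV) = 2.2938725e-18 J

Using E = hf:
f = E/h = 2.2938725e-18 J / (6.62607 × 10⁻³⁴ J·s)
f = 3.46189e+15 Hz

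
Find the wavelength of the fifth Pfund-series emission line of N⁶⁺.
61.9908 nm

The lines of a series are numbered from the longest wavelength (smallest ΔE) outward; the fifth line is the transition from n = n_f + 5 to n_f.
The Pfund series has all transitions ending at n_f = 5.

For N⁶⁺ (Z = 7), the fifth line (ε-line) is the jump from n = 10 to n = 5:
E_10 = -13.6057 × 7² / 10² = -6.666793 eV
E_5 = -13.6057 × 7² / 5² = -26.667172 eV
ΔE = E_10 - E_5 = 20.000379 eV

λ = hc/E = 1239.84 eV·nm / 20.000379 eV
λ = 61.9908 nm

This is the ε-line of the Pfund series in N⁶⁺.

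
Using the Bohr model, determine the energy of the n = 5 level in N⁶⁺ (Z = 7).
-26.66717 eV

For hydrogen-like ions, the energy levels scale with Z²:
E_n = -13.6057 Z² / n² eV

For N⁶⁺ (Z = 7) at n = 5:
E_5 = -13.6057 × 7² / 5²
E_5 = -13.6057 × 49 / 25
E_5 = -666.6793 / 25
E_5 = -26.66717 eV

The energy is 49 times more negative than hydrogen at the same n due to the stronger nuclear charge.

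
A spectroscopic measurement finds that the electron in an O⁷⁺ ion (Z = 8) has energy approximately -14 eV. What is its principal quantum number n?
n = 8

The exact energy levels follow E_n = -13.6057 Z² / n² eV with Z = 8.

The measured value (-14 eV) is reported to only 2 significant figures, so we must test candidate n values and see which one matches to that precision.

Candidate energies:
  n = 6:  E = -13.6057 × 8² / 6² = -24.18791 eV
  n = 7:  E = -13.6057 × 8² / 7² = -17.77071 eV
  n = 8:  E = -13.6057 × 8² / 8² = -13.60570 eV  ← matches
  n = 9:  E = -13.6057 × 8² / 9² = -10.75018 eV
  n = 10:  E = -13.6057 × 8² / 10² = -8.70765 eV

Checking against the measurement of -14 eV (2 sig figs), only n = 8 agrees:
E_8 = -13.60570 eV, which rounds to -14 eV ✓

Therefore n = 8.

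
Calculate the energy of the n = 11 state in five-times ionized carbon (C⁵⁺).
-4.05 eV

For hydrogen-like ions, the energy levels scale with Z²:
E_n = -13.6057 Z² / n² eV

For C⁵⁺ (Z = 6) at n = 11:
E_11 = -13.6057 × 6² / 11²
E_11 = -13.6057 × 36 / 121
E_11 = -489.8052 / 121
E_11 = -4.05 eV

The energy is 36 times more negative than hydrogen at the same n due to the stronger nuclear charge.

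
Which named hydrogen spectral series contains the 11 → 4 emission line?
Brackett series

The spectral series in hydrogen are named based on the final (lower) energy level:
- Lyman series: n_final = 1 (ultraviolet)
- Balmer series: n_final = 2 (visible/near-UV)
- Paschen series: n_final = 3 (infrared)
- Brackett series: n_final = 4 (infrared)
- Pfund series: n_final = 5 (far infrared)

Since this transition ends at n = 4, it belongs to the Brackett series.

For reference, this 11 → 4 line has photon energy
ΔE = 13.6057 eV × (1/4² - 1/11²) = 0.73791245 eV,
corresponding to wavelength λ = hc/ΔE = 1239.84 eV·nm / 0.73791245 eV = 1680.20 nm in the infrared region.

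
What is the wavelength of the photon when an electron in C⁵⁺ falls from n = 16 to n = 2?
10.285885 nm

First, find the transition energy using E_n = -13.6057 Z² / n² eV:
E_16 = -13.6057 × 6² / 16² = -1.91330156 eV
E_2 = -13.6057 × 6² / 2² = -122.45130000 eV

Photon energy: |ΔE| = |E_2 - E_16| = 120.53799844 eV

Convert to wavelength using E = hc/λ with hc = 1239.84 eV·nm:
λ = hc/E = 1239.84 eV·nm / 120.53799844 eV
λ = 10.285885 nm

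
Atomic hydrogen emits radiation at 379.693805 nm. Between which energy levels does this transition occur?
n = 10 → n = 2

First, find the photon energy from the wavelength (hc = 1239.84 eV·nm):
E = hc/λ = 1239.84 eV·nm / 379.693805 nm = 3.2653680 eV

The energy levels of hydrogen satisfy E_n = -13.6057 / n² eV, so an emission n_i → n_f releases
ΔE = 13.6057 × (1/n_f² − 1/n_i²) eV.

Setting ΔE equal to the photon energy:
1/n_f² − 1/n_i² = 3.2653680 / 13.6057 = 0.24000000

Since 1/n_i² must be positive, we need 1/n_f² > 0.24000000, i.e. n_f ≤ 2. For each allowed n_f, solve n_i = (1/n_f² − 0.24000000)^(−1/2) and check whether it is a whole number:
  n_f = 1: 1/n_i² = 1.00000000 − 0.24000000 = 0.76000000 → n_i = 1.147  (not an integer) ✗
  n_f = 2: 1/n_i² = 0.25000000 − 0.24000000 = 0.01000000 → n_i = 10.000  → integer, n_i = 10 ✓

Only n_f = 2 gives an integer upper level, n_i = 10.

The transition is from n = 10 to n = 2 (emission).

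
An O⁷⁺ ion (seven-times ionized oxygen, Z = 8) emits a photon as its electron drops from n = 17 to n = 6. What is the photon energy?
21.175 eV

The energy levels are E_n = -13.6057 Z² eV / n².

Energy at n = 17: E_17 = -13.6057 × 8² / 17² = -3.013027 eV
Energy at n = 6: E_6 = -13.6057 × 8² / 6² = -24.187911 eV

For emission (electron falling to lower state), the photon energy is:
E_photon = E_17 - E_6 = |-3.013027 - (-24.187911)|
E_photon = 21.175 eV

This energy is carried away by the emitted photon.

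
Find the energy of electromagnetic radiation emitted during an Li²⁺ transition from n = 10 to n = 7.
1.27 eV

The energy levels are E_n = -13.6057 Z² eV / n².

Energy at n = 10: E_10 = -13.6057 × 3² / 10² = -1.22451 eV
Energy at n = 7: E_7 = -13.6057 × 3² / 7² = -2.49901 eV

For emission (electron falling to lower state), the photon energy is:
E_photon = E_10 - E_7 = |-1.22451 - (-2.49901)|
E_photon = 1.27 eV

This energy is carried away by the emitted photon.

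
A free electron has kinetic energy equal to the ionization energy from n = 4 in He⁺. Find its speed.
1.0938e+06 m/s (or 0.365% of c)

The binding energy at n = 4 for He⁺ is:
E_4 = -13.6057 × 2²/4² = -3.4014250 eV
|E_4| = 3.4014250 eV

Convert to Joules:
KE = 3.4014250 eV × (1.602177 × 10⁻¹⁹ J/eV) = 5.449685e-19 J

Using KE = ½mv²:
v = √(2·KE/m_e)
v = √(2 × 5.449685e-19 J / 9.10938 × 10⁻³¹ kg)
v = 1.0938e+06 m/s

This is approximately 0.365% the speed of light.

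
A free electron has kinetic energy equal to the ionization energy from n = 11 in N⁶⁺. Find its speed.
1.39217e+06 m/s (or 0.4644% of c)

The binding energy at n = 11 for N⁶⁺ is:
E_11 = -13.6057 × 7²/11² = -5.50974628 eV
|E_11| = 5.50974628 eV

Convert to Joules:
KE = 5.50974628 eV × (1.602177 × 10⁻¹⁹ J/eV) = 8.8275888e-19 J

Using KE = ½mv²:
v = √(2·KE/m_e)
v = √(2 × 8.8275888e-19 J / 9.10938 × 10⁻³¹ kg)
v = 1.39217e+06 m/s

This is approximately 0.4644% the speed of light.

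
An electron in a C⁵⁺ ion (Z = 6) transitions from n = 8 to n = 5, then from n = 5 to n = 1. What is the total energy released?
482.152 eV

The energy levels of C⁵⁺ are E_n = -13.6057 × 6² / n² eV.

First transition (8 → 5):
ΔE₁ = |E_5 - E_8|
ΔE₁ = |-19.592208000 - (-7.653206250)| = 11.939002 eV

Second transition (5 → 1):
ΔE₂ = |E_1 - E_5|
ΔE₂ = |-489.805200000 - (-19.592208000)| = 470.212992 eV

Total energy released:
E_total = ΔE₁ + ΔE₂ = 11.939002 + 470.212992 = 482.152 eV

Note: This equals the direct transition 8 → 1: 482.152 eV ✓
Energy is conserved regardless of the path taken.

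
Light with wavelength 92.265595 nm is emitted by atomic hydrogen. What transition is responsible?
n = 9 → n = 1

First, find the photon energy from the wavelength (hc = 1239.84 eV·nm):
E = hc/λ = 1239.84 eV·nm / 92.265595 nm = 13.437728 eV

The energy levels of hydrogen satisfy E_n = -13.6057 / n² eV, so an emission n_i → n_f releases
ΔE = 13.6057 × (1/n_f² − 1/n_i²) eV.

Setting ΔE equal to the photon energy:
1/n_f² − 1/n_i² = 13.437728 / 13.6057 = 0.98765429

Since 1/n_i² must be positive, we need 1/n_f² > 0.98765429, i.e. n_f ≤ 1. For each allowed n_f, solve n_i = (1/n_f² − 0.98765429)^(−1/2) and check whether it is a whole number:
  n_f = 1: 1/n_i² = 1.00000000 − 0.98765429 = 0.01234571 → n_i = 9.000  → integer, n_i = 9 ✓

Only n_f = 1 gives an integer upper level, n_i = 9.

The transition is from n = 9 to n = 1 (emission).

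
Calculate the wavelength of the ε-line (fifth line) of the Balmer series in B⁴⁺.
15.87626 nm

The lines of a series are numbered from the longest wavelength (smallest ΔE) outward; the fifth line is the transition from n = n_f + 5 to n_f.
The Balmer series has all transitions ending at n_f = 2.

For B⁴⁺ (Z = 5), the fifth line (ε-line) is the jump from n = 7 to n = 2:
E_7 = -13.6057 × 5² / 7² = -6.9416837 eV
E_2 = -13.6057 × 5² / 2² = -85.0356250 eV
ΔE = E_7 - E_2 = 78.0939413 eV

λ = hc/E = 1239.84 eV·nm / 78.0939413 eV
λ = 15.87626 nm

This is the ε-line of the Balmer series in B⁴⁺.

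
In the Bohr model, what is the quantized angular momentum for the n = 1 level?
1.05457e-34 J·s (or 1ℏ)

In the Bohr model, angular momentum is quantized:
L = nℏ

where ℏ = h/(2π) = 1.0545718e-34 J·s

For n = 1:
L = 1 × 1.0545718e-34 J·s
L = 1.05457e-34 J·s

This can also be written as L = 1ℏ.
The angular momentum is an integer multiple of the reduced Planck constant.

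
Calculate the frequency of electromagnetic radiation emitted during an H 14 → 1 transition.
3.27e+15 Hz

First, find the transition energy:
E_14 = -13.6057 / 14² = -0.069417 eV
E_1 = -13.6057 / 1² = -13.605700 eV
|ΔE| = |E_1 - E_14| = 13.536283 eV

Convert to Joules: E = 13.536283 eV × (1.602177 × 10⁻¹⁹ J/eV) = 2.1688e-18 J

Using E = hf:
f = E/h = 2.1688e-18 J / (6.62607 × 10⁻³⁴ J·s)
f = 3.27e+15 Hz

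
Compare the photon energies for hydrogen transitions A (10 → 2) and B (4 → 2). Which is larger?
10 → 2

Calculate the energy for each transition:

Transition 10 → 2:
ΔE₁ = |E_2 - E_10| = |-13.6057/2² - (-13.6057/10²)|
ΔE₁ = |-3.4014250000 - (-0.1360570000)| = 3.2653680 eV

Transition 4 → 2:
ΔE₂ = |E_2 - E_4| = |-13.6057/2² - (-13.6057/4²)|
ΔE₂ = |-3.4014250000 - (-0.8503562500)| = 2.5510688 eV

Since 3.2653680 eV > 2.5510688 eV, the transition 10 → 2 emits the more energetic photon.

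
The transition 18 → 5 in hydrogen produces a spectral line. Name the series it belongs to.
Pfund series

The spectral series in hydrogen are named based on the final (lower) energy level:
- Lyman series: n_final = 1 (ultraviolet)
- Balmer series: n_final = 2 (visible/near-UV)
- Paschen series: n_final = 3 (infrared)
- Brackett series: n_final = 4 (infrared)
- Pfund series: n_final = 5 (far infrared)

Since this transition ends at n = 5, it belongs to the Pfund series.

For reference, this 18 → 5 line has photon energy
ΔE = 13.6057 eV × (1/5² - 1/18²) = 0.5022350988 eV,
corresponding to wavelength λ = hc/ΔE = 1239.84 eV·nm / 0.5022350988 eV = 2468.6447 nm in the far infrared region.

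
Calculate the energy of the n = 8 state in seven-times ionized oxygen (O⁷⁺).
-13.605700 eV

For hydrogen-like ions, the energy levels scale with Z²:
E_n = -13.6057 Z² / n² eV

For O⁷⁺ (Z = 8) at n = 8:
E_8 = -13.6057 × 8² / 8²
E_8 = -13.6057 × 64 / 64
E_8 = -870.7648 / 64
E_8 = -13.605700 eV

The energy is 64 times more negative than hydrogen at the same n due to the stronger nuclear charge.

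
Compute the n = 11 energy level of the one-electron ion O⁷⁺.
-7.1964 eV

For hydrogen-like ions, the energy levels scale with Z²:
E_n = -13.6057 Z² / n² eV

For O⁷⁺ (Z = 8) at n = 11:
E_11 = -13.6057 × 8² / 11²
E_11 = -13.6057 × 64 / 121
E_11 = -870.7648 / 121
E_11 = -7.1964 eV

The energy is 64 times more negative than hydrogen at the same n due to the stronger nuclear charge.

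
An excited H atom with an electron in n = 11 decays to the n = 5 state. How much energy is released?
0.43178 eV

The energy levels are E_n = -13.6057 eV / n².

Energy at n = 11: E_11 = -13.6057 / 11² = -0.11244380 eV
Energy at n = 5: E_5 = -13.6057 / 5² = -0.54422800 eV

For emission (electron falling to lower state), the photon energy is:
E_photon = E_11 - E_5 = |-0.11244380 - (-0.54422800)|
E_photon = 0.43178 eV

This energy is carried away by the emitted photon.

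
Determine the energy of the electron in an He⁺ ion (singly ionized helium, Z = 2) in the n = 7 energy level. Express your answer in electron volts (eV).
-1.11 eV

The energy levels of a hydrogen-like atom are given by:
E_n = -13.6057 Z² / n² eV  (with Z = 2 for He⁺)

For n = 7:
E_7 = -13.6057 × 2² / 7²
E_7 = -13.6057 × 4 / 49
E_7 = -1.11 eV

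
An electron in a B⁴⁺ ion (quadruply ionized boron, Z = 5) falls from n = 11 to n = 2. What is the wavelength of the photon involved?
15.078712 nm

First, find the transition energy using E_n = -13.6057 Z² / n² eV:
E_11 = -13.6057 × 5² / 11² = -2.81109504 eV
E_2 = -13.6057 × 5² / 2² = -85.03562500 eV

Photon energy: |ΔE| = |E_2 - E_11| = 82.22452996 eV

Convert to wavelength using E = hc/λ with hc = 1239.84 eV·nm:
λ = hc/E = 1239.84 eV·nm / 82.22452996 eV
λ = 15.078712 nm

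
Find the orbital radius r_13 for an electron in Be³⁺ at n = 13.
2.2358 nm (or 22.3577 Å)

The Bohr radius formula is:
r_n = n² a₀ / Z

where a₀ = 0.0529177 nm is the Bohr radius.

For Be³⁺ (Z = 4) at n = 13:
r_13 = 13² × 0.0529177 nm / 4
r_13 = 169 × 0.0529177 nm / 4
r_13 = 8.94309 nm / 4
r_13 = 2.2358 nm

The electron orbits at approximately 2.2358 nm from the nucleus.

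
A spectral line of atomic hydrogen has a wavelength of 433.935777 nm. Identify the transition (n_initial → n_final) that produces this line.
n = 5 → n = 2

First, find the photon energy from the wavelength (hc = 1239.84 eV·nm):
E = hc/λ = 1239.84 eV·nm / 433.935777 nm = 2.8571970 eV

The energy levels of hydrogen satisfy E_n = -13.6057 / n² eV, so an emission n_i → n_f releases
ΔE = 13.6057 × (1/n_f² − 1/n_i²) eV.

Setting ΔE equal to the photon energy:
1/n_f² − 1/n_i² = 2.8571970 / 13.6057 = 0.21000000

Since 1/n_i² must be positive, we need 1/n_f² > 0.21000000, i.e. n_f ≤ 2. For each allowed n_f, solve n_i = (1/n_f² − 0.21000000)^(−1/2) and check whether it is a whole number:
  n_f = 1: 1/n_i² = 1.00000000 − 0.21000000 = 0.79000000 → n_i = 1.125  (not an integer) ✗
  n_f = 2: 1/n_i² = 0.25000000 − 0.21000000 = 0.04000000 → n_i = 5.000  → integer, n_i = 5 ✓

Only n_f = 2 gives an integer upper level, n_i = 5.

The transition is from n = 5 to n = 2 (emission).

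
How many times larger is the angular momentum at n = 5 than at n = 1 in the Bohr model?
5.00000

In the Bohr model, L_n = nℏ, so the ratio is purely the ratio of quantum numbers:

L_5/L_1 = 5ℏ / 1ℏ = 5/1 = 5.00000

The angular momentum scales linearly with n.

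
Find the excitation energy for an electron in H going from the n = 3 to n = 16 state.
1.45860 eV

The energy levels of a hydrogen-like atom are E_n = -13.6057 eV / n².

Energy at n = 3: E_3 = -13.6057 / 3² = -1.51174444 eV
Energy at n = 16: E_16 = -13.6057 / 16² = -0.05314727 eV

The excitation energy is the difference:
ΔE = E_16 - E_3
ΔE = -0.05314727 - (-1.51174444)
ΔE = 1.45860 eV

Since this is positive, energy must be absorbed (photon absorption).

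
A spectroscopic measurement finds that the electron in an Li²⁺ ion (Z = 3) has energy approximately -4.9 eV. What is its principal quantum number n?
n = 5

The exact energy levels follow E_n = -13.6057 Z² / n² eV with Z = 3.

The measured value (-4.9 eV) is reported to only 2 significant figures, so we must test candidate n values and see which one matches to that precision.

Candidate energies:
  n = 3:  E = -13.6057 × 3² / 3² = -13.60570 eV
  n = 4:  E = -13.6057 × 3² / 4² = -7.65321 eV
  n = 5:  E = -13.6057 × 3² / 5² = -4.89805 eV  ← matches
  n = 6:  E = -13.6057 × 3² / 6² = -3.40143 eV
  n = 7:  E = -13.6057 × 3² / 7² = -2.49901 eV

Checking against the measurement of -4.9 eV (2 sig figs), only n = 5 agrees:
E_5 = -4.89805 eV, which rounds to -4.9 eV ✓

Therefore n = 5.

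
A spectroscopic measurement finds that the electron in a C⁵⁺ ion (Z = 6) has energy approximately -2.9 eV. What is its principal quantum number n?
n = 13

The exact energy levels follow E_n = -13.6057 Z² / n² eV with Z = 6.

The measured value (-2.9 eV) is reported to only 2 significant figures, so we must test candidate n values and see which one matches to that precision.

Candidate energies:
  n = 11:  E = -13.6057 × 6² / 11² = -4.047977 eV
  n = 12:  E = -13.6057 × 6² / 12² = -3.401425 eV
  n = 13:  E = -13.6057 × 6² / 13² = -2.898256 eV  ← matches
  n = 14:  E = -13.6057 × 6² / 14² = -2.499006 eV
  n = 15:  E = -13.6057 × 6² / 15² = -2.176912 eV

Checking against the measurement of -2.9 eV (2 sig figs), only n = 13 agrees:
E_13 = -2.898256 eV, which rounds to -2.9 eV ✓

Therefore n = 13.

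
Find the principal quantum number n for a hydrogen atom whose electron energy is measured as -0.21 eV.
n = 8

The exact energy levels follow E_n = -13.6057 eV / n².

The measured value (-0.21 eV) is reported to only 2 significant figures, so we must test candidate n values and see which one matches to that precision.

Candidate energies:
  n = 6:  E = -13.6057/6² = -0.37794 eV
  n = 7:  E = -13.6057/7² = -0.27767 eV
  n = 8:  E = -13.6057/8² = -0.21259 eV  ← matches
  n = 9:  E = -13.6057/9² = -0.16797 eV
  n = 10:  E = -13.6057/10² = -0.13606 eV

Checking against the measurement of -0.21 eV (2 sig figs), only n = 8 agrees:
E_8 = -0.21259 eV, which rounds to -0.21 eV ✓

Therefore n = 8.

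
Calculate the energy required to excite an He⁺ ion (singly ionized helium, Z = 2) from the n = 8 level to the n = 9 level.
0.18 eV

The energy levels of a hydrogen-like atom are E_n = -13.6057 Z² eV / n².

Energy at n = 8: E_8 = -13.6057 × 2² / 8² = -0.85036 eV
Energy at n = 9: E_9 = -13.6057 × 2² / 9² = -0.67189 eV

The excitation energy is the difference:
ΔE = E_9 - E_8
ΔE = -0.67189 - (-0.85036)
ΔE = 0.18 eV

Since this is positive, energy must be absorbed (photon absorption).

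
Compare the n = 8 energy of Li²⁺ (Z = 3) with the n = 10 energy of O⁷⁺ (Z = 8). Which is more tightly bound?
O⁷⁺ at n = 10 (E = -8.70765 eV)

Using E_n = -13.6057 Z² / n² eV:

Li²⁺ (Z = 3) at n = 8:
E = -13.6057 × 3² / 8² = -13.6057 × 9 / 64 = -1.91330156 eV

O⁷⁺ (Z = 8) at n = 10:
E = -13.6057 × 8² / 10² = -13.6057 × 64 / 100 = -8.70764800 eV

Since -8.70764800 eV < -1.91330156 eV,
O⁷⁺ at n = 10 is more tightly bound (requires more energy to ionize).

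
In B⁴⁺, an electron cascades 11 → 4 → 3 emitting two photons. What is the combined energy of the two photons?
34.982516 eV

The energy levels of B⁴⁺ are E_n = -13.6057 × 5² / n² eV.

First transition (11 → 4):
ΔE₁ = |E_4 - E_11|
ΔE₁ = |-21.258906250000 - (-2.811095041322)| = 18.447811209 eV

Second transition (4 → 3):
ΔE₂ = |E_3 - E_4|
ΔE₂ = |-37.793611111111 - (-21.258906250000)| = 16.534704861 eV

Total energy released:
E_total = ΔE₁ + ΔE₂ = 18.447811209 + 16.534704861 = 34.982516 eV

Note: This equals the direct transition 11 → 3: 34.982516 eV ✓
Energy is conserved regardless of the path taken.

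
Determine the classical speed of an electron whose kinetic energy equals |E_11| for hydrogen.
1.989e+05 m/s (or 0.07% of c)

The binding energy at n = 11 for hydrogen is:
E_11 = -13.6057/11² = -0.1124438 eV
|E_11| = 0.1124438 eV

Convert to Joules:
KE = 0.1124438 eV × (1.602177 × 10⁻¹⁹ J/eV) = 1.80155e-20 J

Using KE = ½mv²:
v = √(2·KE/m_e)
v = √(2 × 1.80155e-20 J / 9.10938 × 10⁻³¹ kg)
v = 1.989e+05 m/s

This is approximately 0.07% the speed of light.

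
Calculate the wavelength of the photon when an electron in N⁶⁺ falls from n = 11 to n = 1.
1.88 nm

First, find the transition energy using E_n = -13.6057 Z² / n² eV:
E_11 = -13.6057 × 7² / 11² = -5.5097 eV
E_1 = -13.6057 × 7² / 1² = -666.6793 eV

Photon energy: |ΔE| = |E_1 - E_11| = 661.1696 eV

Convert to wavelength using E = hc/λ with hc = 1239.84 eV·nm:
λ = hc/E = 1239.84 eV·nm / 661.1696 eV
λ = 1.88 nm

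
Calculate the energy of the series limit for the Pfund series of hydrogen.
0.544228 eV

The series limit corresponds to the transition from n = ∞ to n = 5.
This is the highest energy (shortest wavelength) transition in the Pfund series.

E_∞ = 0 eV
E_5 = -13.6057 / 5² = -0.544228 eV

Energy at series limit:
ΔE = E_∞ - E_5 = 0 - (-0.544228) = 0.544228 eV

This energy equals the ionization energy from the n = 5 state of hydrogen.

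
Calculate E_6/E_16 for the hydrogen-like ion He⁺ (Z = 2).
7.111

Using E_n = -13.6057 Z² / n² eV with Z = 2:

E_6 = -13.6057 × 2² / 6² = -54.4228 / 36 = -1.511744444 eV
E_16 = -13.6057 × 2² / 16² = -54.4228 / 256 = -0.212589063 eV

The ratio is:
E_6/E_16 = (-1.511744444) / (-0.212589063)
E_6/E_16 = (-54.4228/36) / (-54.4228/256)
E_6/E_16 = 256/36
E_6/E_16 = 7.111
(Note: the Z² factors cancel in the ratio.)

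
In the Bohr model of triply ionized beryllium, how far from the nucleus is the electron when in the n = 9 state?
1.071584 nm (or 10.715839 Å)

The Bohr radius formula is:
r_n = n² a₀ / Z

where a₀ = 0.052917721 nm is the Bohr radius.

For Be³⁺ (Z = 4) at n = 9:
r_9 = 9² × 0.052917721 nm / 4
r_9 = 81 × 0.052917721 nm / 4
r_9 = 4.2863354 nm / 4
r_9 = 1.071584 nm

The electron orbits at approximately 1.071584 nm from the nucleus.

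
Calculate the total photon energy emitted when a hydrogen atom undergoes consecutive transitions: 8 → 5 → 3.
1.30 eV

The energy levels of hydrogen are E_n = -13.6057 / n² eV.

First transition (8 → 5):
ΔE₁ = |E_5 - E_8|
ΔE₁ = |-0.54422800 - (-0.21258906)| = 0.33164 eV

Second transition (5 → 3):
ΔE₂ = |E_3 - E_5|
ΔE₂ = |-1.51174444 - (-0.54422800)| = 0.96752 eV

Total energy released:
E_total = ΔE₁ + ΔE₂ = 0.33164 + 0.96752 = 1.30 eV

Note: This equals the direct transition 8 → 3: 1.30 eV ✓
Energy is conserved regardless of the path taken.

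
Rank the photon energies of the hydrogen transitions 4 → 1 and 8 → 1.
8 → 1

Calculate the energy for each transition:

Transition 4 → 1:
ΔE₁ = |E_1 - E_4| = |-13.6057/1² - (-13.6057/4²)|
ΔE₁ = |-13.6057000000 - (-0.8503562500)| = 12.7553438 eV

Transition 8 → 1:
ΔE₂ = |E_1 - E_8| = |-13.6057/1² - (-13.6057/8²)|
ΔE₂ = |-13.6057000000 - (-0.2125890625)| = 13.3931109 eV

Since 13.3931109 eV > 12.7553438 eV, the transition 8 → 1 emits the more energetic photon.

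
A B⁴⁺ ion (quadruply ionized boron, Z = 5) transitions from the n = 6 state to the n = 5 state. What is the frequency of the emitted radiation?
1.01e+15 Hz

First, find the transition energy:
E_6 = -13.6057 × 5² / 6² = -9.44840 eV
E_5 = -13.6057 × 5² / 5² = -13.60570 eV
|ΔE| = |E_5 - E_6| = 4.15730 eV

Convert to Joules: E = 4.15730 eV × (1.602177 × 10⁻¹⁹ J/eV) = 6.6607e-19 J

Using E = hf:
f = E/h = 6.6607e-19 J / (6.62607 × 10⁻³⁴ J·s)
f = 1.01e+15 Hz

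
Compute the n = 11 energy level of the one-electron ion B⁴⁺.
-2.81110 eV

For hydrogen-like ions, the energy levels scale with Z²:
E_n = -13.6057 Z² / n² eV

For B⁴⁺ (Z = 5) at n = 11:
E_11 = -13.6057 × 5² / 11²
E_11 = -13.6057 × 25 / 121
E_11 = -340.1425 / 121
E_11 = -2.81110 eV

The energy is 25 times more negative than hydrogen at the same n due to the stronger nuclear charge.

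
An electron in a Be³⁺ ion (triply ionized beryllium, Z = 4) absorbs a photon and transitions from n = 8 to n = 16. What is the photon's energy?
2.5511 eV

The energy levels of a hydrogen-like atom are E_n = -13.6057 Z² eV / n².

Energy at n = 8: E_8 = -13.6057 × 4² / 8² = -3.4014250 eV
Energy at n = 16: E_16 = -13.6057 × 4² / 16² = -0.8503563 eV

The excitation energy is the difference:
ΔE = E_16 - E_8
ΔE = -0.8503563 - (-3.4014250)
ΔE = 2.5511 eV

Since this is positive, energy must be absorbed (photon absorption).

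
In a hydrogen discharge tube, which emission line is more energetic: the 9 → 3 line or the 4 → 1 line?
4 → 1

Calculate the energy for each transition:

Transition 9 → 3:
ΔE₁ = |E_3 - E_9| = |-13.6057/3² - (-13.6057/9²)|
ΔE₁ = |-1.51174444 - (-0.16797160)| = 1.34377 eV

Transition 4 → 1:
ΔE₂ = |E_1 - E_4| = |-13.6057/1² - (-13.6057/4²)|
ΔE₂ = |-13.60570000 - (-0.85035625)| = 12.75534 eV

Since 12.75534 eV > 1.34377 eV, the transition 4 → 1 emits the more energetic photon.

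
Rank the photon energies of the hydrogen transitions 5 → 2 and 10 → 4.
5 → 2

Calculate the energy for each transition:

Transition 5 → 2:
ΔE₁ = |E_2 - E_5| = |-13.6057/2² - (-13.6057/5²)|
ΔE₁ = |-3.401425000 - (-0.544228000)| = 2.857197 eV

Transition 10 → 4:
ΔE₂ = |E_4 - E_10| = |-13.6057/4² - (-13.6057/10²)|
ΔE₂ = |-0.850356250 - (-0.136057000)| = 0.714299 eV

Since 2.857197 eV > 0.714299 eV, the transition 5 → 2 emits the more energetic photon.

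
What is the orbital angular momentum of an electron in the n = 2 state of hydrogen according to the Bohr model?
2.109e-34 J·s (or 2ℏ)

In the Bohr model, angular momentum is quantized:
L = nℏ

where ℏ = h/(2π) = 1.05457e-34 J·s

For n = 2:
L = 2 × 1.05457e-34 J·s
L = 2.109e-34 J·s

This can also be written as L = 2ℏ.
The angular momentum is an integer multiple of the reduced Planck constant.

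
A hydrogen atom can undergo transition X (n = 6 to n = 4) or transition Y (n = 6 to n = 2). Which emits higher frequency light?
6 → 2

Calculate the energy for each transition:

Transition 6 → 4:
ΔE₁ = |E_4 - E_6| = |-13.6057/4² - (-13.6057/6²)|
ΔE₁ = |-0.85035625 - (-0.37793611)| = 0.47242 eV

Transition 6 → 2:
ΔE₂ = |E_2 - E_6| = |-13.6057/2² - (-13.6057/6²)|
ΔE₂ = |-3.40142500 - (-0.37793611)| = 3.02349 eV

Since 3.02349 eV > 0.47242 eV, the transition 6 → 2 emits the more energetic photon.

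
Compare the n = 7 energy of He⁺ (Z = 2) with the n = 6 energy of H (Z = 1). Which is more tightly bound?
He⁺ at n = 7 (E = -1.11 eV)

Using E_n = -13.6057 Z² / n² eV:

He⁺ (Z = 2) at n = 7:
E = -13.6057 × 2² / 7² = -13.6057 × 4 / 49 = -1.11067 eV

H (Z = 1) at n = 6:
E = -13.6057 × 1² / 6² = -13.6057 × 1 / 36 = -0.37794 eV

Since -1.11067 eV < -0.37794 eV,
He⁺ at n = 7 is more tightly bound (requires more energy to ionize).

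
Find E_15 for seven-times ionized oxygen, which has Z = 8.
-3.87 eV

For hydrogen-like ions, the energy levels scale with Z²:
E_n = -13.6057 Z² / n² eV

For O⁷⁺ (Z = 8) at n = 15:
E_15 = -13.6057 × 8² / 15²
E_15 = -13.6057 × 64 / 225
E_15 = -870.7648 / 225
E_15 = -3.87 eV

The energy is 64 times more negative than hydrogen at the same n due to the stronger nuclear charge.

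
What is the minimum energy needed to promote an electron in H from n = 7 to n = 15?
0.2172 eV

The energy levels of a hydrogen-like atom are E_n = -13.6057 eV / n².

Energy at n = 7: E_7 = -13.6057 / 7² = -0.2776673 eV
Energy at n = 15: E_15 = -13.6057 / 15² = -0.0604698 eV

The excitation energy is the difference:
ΔE = E_15 - E_7
ΔE = -0.0604698 - (-0.2776673)
ΔE = 0.2172 eV

Since this is positive, energy must be absorbed (photon absorption).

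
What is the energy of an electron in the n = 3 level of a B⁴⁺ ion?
-37.794 eV

For hydrogen-like ions, the energy levels scale with Z²:
E_n = -13.6057 Z² / n² eV

For B⁴⁺ (Z = 5) at n = 3:
E_3 = -13.6057 × 5² / 3²
E_3 = -13.6057 × 25 / 9
E_3 = -340.1425 / 9
E_3 = -37.794 eV

The energy is 25 times more negative than hydrogen at the same n due to the stronger nuclear charge.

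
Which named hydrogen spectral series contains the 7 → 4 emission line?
Brackett series

The spectral series in hydrogen are named based on the final (lower) energy level:
- Lyman series: n_final = 1 (ultraviolet)
- Balmer series: n_final = 2 (visible/near-UV)
- Paschen series: n_final = 3 (infrared)
- Brackett series: n_final = 4 (infrared)
- Pfund series: n_final = 5 (far infrared)

Since this transition ends at n = 4, it belongs to the Brackett series.

For reference, this 7 → 4 line has photon energy
ΔE = 13.6057 eV × (1/4² - 1/7²) = 0.57268890 eV,
corresponding to wavelength λ = hc/ΔE = 1239.84 eV·nm / 0.57268890 eV = 2164.95 nm in the infrared region.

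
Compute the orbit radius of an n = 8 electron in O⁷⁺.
0.423342 nm (or 4.233418 Å)

The Bohr radius formula is:
r_n = n² a₀ / Z

where a₀ = 0.052917721 nm is the Bohr radius.

For O⁷⁺ (Z = 8) at n = 8:
r_8 = 8² × 0.052917721 nm / 8
r_8 = 64 × 0.052917721 nm / 8
r_8 = 3.3867341 nm / 8
r_8 = 0.423342 nm

The electron orbits at approximately 0.423342 nm from the nucleus.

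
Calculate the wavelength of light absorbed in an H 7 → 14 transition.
5953.59886 nm

First, find the transition energy using E_n = -13.6057 / n² eV:
E_7 = -13.6057 / 7² = -0.27766734694 eV
E_14 = -13.6057 / 14² = -0.06941683673 eV

Photon energy: |ΔE| = |E_14 - E_7| = 0.20825051021 eV

Convert to wavelength using E = hc/λ with hc = 1239.84 eV·nm:
λ = hc/E = 1239.84 eV·nm / 0.20825051021 eV
λ = 5953.59886 nm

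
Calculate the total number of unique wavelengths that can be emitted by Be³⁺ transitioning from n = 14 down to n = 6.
36

The electron can occupy levels n = 6, 7, ..., 14 during de-excitation — that is m = 14 - 6 + 1 = 9 distinct levels.

The number of distinct spectral lines equals the number of ways to choose 2 of these m levels (each pair gives one possible emission transition):

Number of lines = m(m-1)/2 = 9×8/2 = 36

These correspond to all possible transitions between the 9 levels:
14 → 13, 14 → 12, 14 → 11, 14 → 10, 14 → 9, 14 → 8, 14 → 7, 14 → 6...

Each transition produces a photon with a unique energy (and thus wavelength). This count does not depend on Z.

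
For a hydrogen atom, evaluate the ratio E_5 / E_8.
2.560

Using E_n = -13.6057 Z² / n² eV with Z = 1:

E_5 = -13.6057 / 5² = -13.6057 / 25 = -0.544228000 eV
E_8 = -13.6057 / 8² = -13.6057 / 64 = -0.212589063 eV

The ratio is:
E_5/E_8 = (-0.544228000) / (-0.212589063)
E_5/E_8 = (-13.6057/25) / (-13.6057/64)
E_5/E_8 = 64/25
E_5/E_8 = 2.560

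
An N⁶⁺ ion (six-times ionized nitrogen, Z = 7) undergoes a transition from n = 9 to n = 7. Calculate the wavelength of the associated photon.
230.663986 nm

First, find the transition energy using E_n = -13.6057 Z² / n² eV:
E_9 = -13.6057 × 7² / 9² = -8.2306086420 eV
E_7 = -13.6057 × 7² / 7² = -13.6057000000 eV

Photon energy: |ΔE| = |E_7 - E_9| = 5.3750913580 eV

Convert to wavelength using E = hc/λ with hc = 1239.84 eV·nm:
λ = hc/E = 1239.84 eV·nm / 5.3750913580 eV
λ = 230.663986 nm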